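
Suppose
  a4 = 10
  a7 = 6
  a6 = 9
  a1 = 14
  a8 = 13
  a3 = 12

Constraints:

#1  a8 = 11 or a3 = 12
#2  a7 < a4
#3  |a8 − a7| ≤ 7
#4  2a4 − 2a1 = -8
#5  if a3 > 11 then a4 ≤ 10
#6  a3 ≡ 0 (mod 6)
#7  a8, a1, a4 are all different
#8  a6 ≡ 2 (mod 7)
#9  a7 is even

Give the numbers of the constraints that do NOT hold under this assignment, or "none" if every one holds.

#1 a8 = 13 ≠ 11, but a3 = 12 = 12 (second disjunct) — holds.
#2 a7 = 6, a4 = 10; 6 < 10 — holds.
#3 |13 − 6| = 7; 7 ≤ 7 — holds.
#4 2a4 − 2a1 = 2(10) − 2(14) = -8 — holds.
#5 a3 = 12 > 11, so we need a4 ≤ 10; a4 = 10 ≤ 10 — holds.
#6 12 mod 6 = 0 — holds.
#7 values 13, 14, 10 are pairwise distinct — holds.
#8 9 mod 7 = 2 — holds.
#9 a7 = 6 is even — holds.

All constraints are satisfied.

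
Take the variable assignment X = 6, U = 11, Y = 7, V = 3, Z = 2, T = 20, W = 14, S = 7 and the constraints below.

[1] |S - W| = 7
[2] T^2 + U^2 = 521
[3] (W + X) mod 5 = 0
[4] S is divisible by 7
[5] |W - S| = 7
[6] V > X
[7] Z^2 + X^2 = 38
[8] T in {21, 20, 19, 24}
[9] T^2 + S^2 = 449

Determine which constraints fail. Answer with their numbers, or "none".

[1] |7 - 14| = 7 — OK.
[2] T^2 + U^2 = 20^2 + 11^2 = 400 + 121 = 521 — OK.
[3] W + X = 20; 20 mod 5 = 0 — OK.
[4] 7 / 7 = 1, so 7 divides 7 — OK.
[5] |14 - 7| = 7 — OK.
[6] V = 3, X = 6; 3 ≤ 6 (want >) — violated.
[7] Z^2 + X^2 = 2^2 + 6^2 = 4 + 36 = 40, not 38 — violated.
[8] T = 20 is in {21, 20, 19, 24} — OK.
[9] T^2 + S^2 = 20^2 + 7^2 = 400 + 49 = 449 — OK.

Violated: 6, 7.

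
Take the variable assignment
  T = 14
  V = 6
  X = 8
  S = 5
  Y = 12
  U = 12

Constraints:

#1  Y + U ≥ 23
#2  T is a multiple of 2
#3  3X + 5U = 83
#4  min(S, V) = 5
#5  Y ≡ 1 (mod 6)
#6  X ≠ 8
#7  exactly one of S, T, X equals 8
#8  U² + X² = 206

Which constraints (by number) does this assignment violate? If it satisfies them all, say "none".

No — constraints 3, 5, 6, 8 are not satisfied.

#1 Y + U = 12 + 12 = 24; 24 ≥ 23  true
#2 14 / 2 = 7, so 2 divides 14  true
#3 3X + 5U = 3(8) + 5(12) = 84, not 83  false
#4 min(5, 6) = 5  true
#5 12 mod 6 = 0, not 1  false
#6 X = 8, but 8 is required to differ  false
#7 S=5, T=14, X=8; 1 of them equals 8  true
#8 U² + X² = 12² + 8² = 144 + 64 = 208, not 206  false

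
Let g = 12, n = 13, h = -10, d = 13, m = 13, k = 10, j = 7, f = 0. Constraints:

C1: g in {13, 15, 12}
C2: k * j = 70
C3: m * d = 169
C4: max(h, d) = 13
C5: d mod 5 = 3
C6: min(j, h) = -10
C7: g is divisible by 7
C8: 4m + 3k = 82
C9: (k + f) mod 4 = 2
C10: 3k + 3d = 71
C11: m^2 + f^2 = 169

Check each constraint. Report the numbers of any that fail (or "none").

The assignment fails constraints 7 and 10.

C1: g = 12 is in {13, 15, 12} — OK.
C2: k * j = 10 * 7 = 70 — OK.
C3: m * d = 13 * 13 = 169 — OK.
C4: max(-10, 13) = 13 — OK.
C5: 13 mod 5 = 3 — OK.
C6: min(7, -10) = -10 — OK.
C7: 12 = 7*1 + 5, so 7 does not divide 12 — violated.
C8: 4m + 3k = 4(13) + 3(10) = 82 — OK.
C9: k + f = 10; 10 mod 4 = 2 — OK.
C10: 3k + 3d = 3(10) + 3(13) = 69, not 71 — violated.
C11: m^2 + f^2 = 13^2 + 0^2 = 169 + 0 = 169 — OK.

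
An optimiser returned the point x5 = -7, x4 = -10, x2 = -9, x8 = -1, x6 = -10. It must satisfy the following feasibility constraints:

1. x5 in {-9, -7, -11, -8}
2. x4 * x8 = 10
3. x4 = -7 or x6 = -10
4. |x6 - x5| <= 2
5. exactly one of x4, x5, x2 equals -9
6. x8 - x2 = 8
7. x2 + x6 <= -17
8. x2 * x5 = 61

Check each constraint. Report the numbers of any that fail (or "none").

1. x5 = -7 is in {-9, -7, -11, -8}  ✔
2. x4 * x8 = -10 * (-1) = 10  ✔
3. x4 = -10 ≠ -7, but x6 = -10 = -10 (second disjunct)  ✔
4. |-10 - (-7)| = 3; 3 > 2, exceeds bound 2  ✘
5. x4=-10, x5=-7, x2=-9; 1 of them equals -9  ✔
6. x8 - x2 = -1 - (-9) = 8  ✔
7. x2 + x6 = -9 + (-10) = -19; -19 ≤ -17  ✔
8. x2 * x5 = -9 * (-7) = 63, not 61  ✘

No — constraints 4, 8 are not satisfied.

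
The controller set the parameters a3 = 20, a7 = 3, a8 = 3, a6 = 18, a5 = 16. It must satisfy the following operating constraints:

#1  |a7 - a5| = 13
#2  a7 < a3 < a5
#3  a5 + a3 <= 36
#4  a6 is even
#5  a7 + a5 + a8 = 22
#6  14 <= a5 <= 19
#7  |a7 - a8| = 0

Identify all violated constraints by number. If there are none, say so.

#1 |3 - 16| = 13 — holds.
#2 values 3, 20, 16; a3 = 20 is not < a5 = 16 — fails.
#3 a5 + a3 = 16 + 20 = 36; 36 ≤ 36 — holds.
#4 a6 = 18 is even — holds.
#5 a7 + a5 + a8 = 3 + 16 + 3 = 22 — holds.
#6 a5 = 16 lies in [14, 19] — holds.
#7 |3 - 3| = 0 — holds.

Constraint 2 is violated.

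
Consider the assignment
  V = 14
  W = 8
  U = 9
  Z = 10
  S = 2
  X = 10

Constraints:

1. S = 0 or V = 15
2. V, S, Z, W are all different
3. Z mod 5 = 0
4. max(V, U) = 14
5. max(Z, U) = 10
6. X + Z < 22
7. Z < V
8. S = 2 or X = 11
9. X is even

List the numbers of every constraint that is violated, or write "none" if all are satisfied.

Constraint 1 does not hold.

1. S = 2 ≠ 0 and V = 14 ≠ 15; both disjuncts false — does not hold.
2. values 14, 2, 10, 8 are pairwise distinct — holds.
3. 10 mod 5 = 0 — holds.
4. max(14, 9) = 14 — holds.
5. max(10, 9) = 10 — holds.
6. X + Z = 10 + 10 = 20; 20 < 22 — holds.
7. Z = 10, V = 14; 10 < 14 — holds.
8. S = 2 = 2 (first disjunct) — holds.
9. X = 10 is even — holds.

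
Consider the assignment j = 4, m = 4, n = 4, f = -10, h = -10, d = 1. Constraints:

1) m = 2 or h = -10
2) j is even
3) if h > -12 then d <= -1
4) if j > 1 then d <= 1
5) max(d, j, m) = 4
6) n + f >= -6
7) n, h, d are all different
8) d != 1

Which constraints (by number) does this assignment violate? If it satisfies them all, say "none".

Violated: 3 and 8.

1) m = 4 ≠ 2, but h = -10 = -10 (second disjunct)  ✓
2) j = 4 is even  ✓
3) h = -10 > -12, so we need d ≤ -1; but d = 1 > -1  ✗
4) j = 4 > 1, so we need d ≤ 1; d = 1 ≤ 1  ✓
5) max(1, 4, 4) = 4  ✓
6) n + f = 4 + (-10) = -6; -6 ≥ -6  ✓
7) values 4, -10, 1 are pairwise distinct  ✓
8) d = 1, but 1 is required to differ  ✗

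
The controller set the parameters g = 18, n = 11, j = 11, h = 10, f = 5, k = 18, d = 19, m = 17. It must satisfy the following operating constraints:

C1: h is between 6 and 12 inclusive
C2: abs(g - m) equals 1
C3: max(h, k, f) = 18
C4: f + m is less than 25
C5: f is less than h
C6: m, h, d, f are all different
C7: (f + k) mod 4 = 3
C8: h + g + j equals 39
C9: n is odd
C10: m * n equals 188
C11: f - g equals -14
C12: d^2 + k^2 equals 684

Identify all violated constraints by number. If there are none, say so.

Constraints 10, 11, and 12 are violated.

C1: h = 10 lies in [6, 12] — holds.
C2: abs(18 - 17) = 1 — holds.
C3: max(10, 18, 5) = 18 — holds.
C4: f + m = 5 + 17 = 22; 22 < 25 — holds.
C5: f = 5, h = 10; 5 < 10 — holds.
C6: values 17, 10, 19, 5 are pairwise distinct — holds.
C7: f + k = 23; 23 mod 4 = 3 — holds.
C8: h + g + j = 10 + 18 + 11 = 39 — holds.
C9: n = 11 is odd — holds.
C10: m * n = 17 * 11 = 187, not 188 — does not hold.
C11: f - g = 5 - 18 = -13, not -14 — does not hold.
C12: d^2 + k^2 = 19^2 + 18^2 = 361 + 324 = 685, not 684 — does not hold.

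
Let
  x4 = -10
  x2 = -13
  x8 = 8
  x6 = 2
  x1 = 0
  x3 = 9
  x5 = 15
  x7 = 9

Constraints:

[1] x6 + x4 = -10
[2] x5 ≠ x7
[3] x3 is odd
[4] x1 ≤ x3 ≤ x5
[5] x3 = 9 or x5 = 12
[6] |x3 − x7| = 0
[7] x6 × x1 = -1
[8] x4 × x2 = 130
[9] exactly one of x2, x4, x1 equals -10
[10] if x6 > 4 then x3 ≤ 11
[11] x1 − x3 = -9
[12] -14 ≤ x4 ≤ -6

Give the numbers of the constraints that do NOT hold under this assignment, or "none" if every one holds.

Constraints 1, 7 are violated.

[1] x6 + x4 = 2 + (-10) = -8, not -10  fails
[2] x5 = 15, x7 = 9; distinct  holds
[3] x3 = 9 is odd  holds
[4] values 0 ≤ 9 ≤ 15  holds
[5] x3 = 9 = 9 (first disjunct)  holds
[6] |9 − 9| = 0  holds
[7] x6 × x1 = 2 × 0 = 0, not -1  fails
[8] x4 × x2 = -10 × (-13) = 130  holds
[9] x2=-13, x4=-10, x1=0; 1 of them equals -10  holds
[10] x6 = 2, not > 4; antecedent false, conditional vacuously true  holds
[11] x1 − x3 = 0 − 9 = -9  holds
[12] x4 = -10 lies in [-14, -6]  holds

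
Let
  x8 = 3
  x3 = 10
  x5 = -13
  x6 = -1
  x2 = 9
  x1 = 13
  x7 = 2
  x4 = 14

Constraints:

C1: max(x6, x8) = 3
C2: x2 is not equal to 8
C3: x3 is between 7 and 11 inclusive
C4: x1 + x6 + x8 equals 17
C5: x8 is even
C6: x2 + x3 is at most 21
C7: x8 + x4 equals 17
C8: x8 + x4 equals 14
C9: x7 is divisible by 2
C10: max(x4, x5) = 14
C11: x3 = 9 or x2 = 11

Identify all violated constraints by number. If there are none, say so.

C1: max(-1, 3) = 3 — holds.
C2: x2 = 9, and 9 ≠ 8 — holds.
C3: x3 = 10 lies in [7, 11] — holds.
C4: x1 + x6 + x8 = 13 + (-1) + 3 = 15, not 17 — fails.
C5: x8 = 3 is odd — fails.
C6: x2 + x3 = 9 + 10 = 19; 19 ≤ 21 — holds.
C7: x8 + x4 = 3 + 14 = 17 — holds.
C8: x8 + x4 = 3 + 14 = 17, not 14 — fails.
C9: 2 / 2 = 1, so 2 divides 2 — holds.
C10: max(14, -13) = 14 — holds.
C11: x3 = 10 ≠ 9 and x2 = 9 ≠ 11; both disjuncts false — fails.

Constraints 4, 5, 8, and 11 do not hold.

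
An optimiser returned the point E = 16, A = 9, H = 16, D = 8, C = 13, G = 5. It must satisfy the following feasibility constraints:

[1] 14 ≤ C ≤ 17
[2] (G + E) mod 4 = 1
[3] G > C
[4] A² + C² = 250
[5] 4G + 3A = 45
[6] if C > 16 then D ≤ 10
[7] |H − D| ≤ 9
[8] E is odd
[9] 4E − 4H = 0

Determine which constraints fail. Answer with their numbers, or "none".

[1] C = 13 is outside [14, 17] — violated.
[2] G + E = 21; 21 mod 4 = 1 — OK.
[3] G = 5, C = 13; 5 ≤ 13 (want >) — violated.
[4] A² + C² = 9² + 13² = 81 + 169 = 250 — OK.
[5] 4G + 3A = 4(5) + 3(9) = 47, not 45 — violated.
[6] C = 13, not > 16; antecedent false, conditional vacuously true — OK.
[7] |16 − 8| = 8; 8 ≤ 9 — OK.
[8] E = 16 is even — violated.
[9] 4E − 4H = 4(16) − 4(16) = 0 — OK.

Constraints 1, 3, 5, and 8 are violated.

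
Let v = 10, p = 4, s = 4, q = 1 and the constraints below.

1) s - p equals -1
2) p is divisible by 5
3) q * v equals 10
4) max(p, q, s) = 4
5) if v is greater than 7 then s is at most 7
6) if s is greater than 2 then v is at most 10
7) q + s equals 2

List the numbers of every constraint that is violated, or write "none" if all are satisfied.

The assignment fails constraints 1, 2, and 7.

1) s - p = 4 - 4 = 0, not -1  ✗
2) 4 = 5*0 + 4, so 5 does not divide 4  ✗
3) q * v = 1 * 10 = 10  ✓
4) max(4, 1, 4) = 4  ✓
5) v = 10 > 7, so we need s ≤ 7; s = 4 ≤ 7  ✓
6) s = 4 > 2, so we need v ≤ 10; v = 10 ≤ 10  ✓
7) q + s = 1 + 4 = 5, not 2  ✗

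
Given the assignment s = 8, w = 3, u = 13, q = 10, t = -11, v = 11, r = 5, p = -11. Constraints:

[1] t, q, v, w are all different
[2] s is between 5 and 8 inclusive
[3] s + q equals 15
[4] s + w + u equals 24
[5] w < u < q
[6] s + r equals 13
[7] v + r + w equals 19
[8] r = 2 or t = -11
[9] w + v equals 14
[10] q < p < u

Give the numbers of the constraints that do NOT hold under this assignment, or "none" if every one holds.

The assignment fails constraints 3, 5, and 10.

[1] values -11, 10, 11, 3 are pairwise distinct  true
[2] s = 8 lies in [5, 8]  true
[3] s + q = 8 + 10 = 18, not 15  false
[4] s + w + u = 8 + 3 + 13 = 24  true
[5] values 3, 13, 10; u = 13 is not < q = 10  false
[6] s + r = 8 + 5 = 13  true
[7] v + r + w = 11 + 5 + 3 = 19  true
[8] r = 5 ≠ 2, but t = -11 = -11 (second disjunct)  true
[9] w + v = 3 + 11 = 14  true
[10] values 10, -11, 13; q = 10 is not < p = -11  false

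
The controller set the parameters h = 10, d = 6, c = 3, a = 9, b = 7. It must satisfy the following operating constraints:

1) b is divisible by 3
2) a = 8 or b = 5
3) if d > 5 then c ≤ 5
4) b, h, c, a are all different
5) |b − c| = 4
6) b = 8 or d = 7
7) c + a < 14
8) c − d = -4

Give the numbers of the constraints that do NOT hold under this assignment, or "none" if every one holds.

Violated: 1, 2, 6, and 8.

1) 7 = 3×2 + 1, so 3 does not divide 7  FAIL
2) a = 9 ≠ 8 and b = 7 ≠ 5; both disjuncts false  FAIL
3) d = 6 > 5, so we need c ≤ 5; c = 3 ≤ 5  OK
4) values 7, 10, 3, 9 are pairwise distinct  OK
5) |7 − 3| = 4  OK
6) b = 7 ≠ 8 and d = 6 ≠ 7; both disjuncts false  FAIL
7) c + a = 3 + 9 = 12; 12 < 14  OK
8) c − d = 3 − 6 = -3, not -4  FAIL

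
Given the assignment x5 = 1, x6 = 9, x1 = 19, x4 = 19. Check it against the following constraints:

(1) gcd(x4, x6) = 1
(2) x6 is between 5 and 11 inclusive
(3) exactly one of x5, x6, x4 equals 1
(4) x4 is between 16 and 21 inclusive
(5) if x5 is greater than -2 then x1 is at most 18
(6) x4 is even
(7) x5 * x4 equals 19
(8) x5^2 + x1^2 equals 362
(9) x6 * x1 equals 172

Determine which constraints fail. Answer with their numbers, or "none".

No — constraints 5, 6, and 9 are not satisfied.

(1) gcd(19, 9) = 1  yes
(2) x6 = 9 lies in [5, 11]  yes
(3) x5=1, x6=9, x4=19; 1 of them equals 1  yes
(4) x4 = 19 lies in [16, 21]  yes
(5) x5 = 1 > -2, so we need x1 ≤ 18; but x1 = 19 > 18  no
(6) x4 = 19 is odd  no
(7) x5 * x4 = 1 * 19 = 19  yes
(8) x5^2 + x1^2 = 1^2 + 19^2 = 1 + 361 = 362  yes
(9) x6 * x1 = 9 * 19 = 171, not 172  no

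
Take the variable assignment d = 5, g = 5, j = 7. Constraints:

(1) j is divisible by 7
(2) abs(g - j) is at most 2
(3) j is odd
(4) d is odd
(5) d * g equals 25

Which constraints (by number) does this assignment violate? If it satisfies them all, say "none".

No violations.

(1) 7 / 7 = 1, so 7 divides 7 — holds.
(2) abs(5 - 7) = 2; 2 ≤ 2 — holds.
(3) j = 7 is odd — holds.
(4) d = 5 is odd — holds.
(5) d * g = 5 * 5 = 25 — holds.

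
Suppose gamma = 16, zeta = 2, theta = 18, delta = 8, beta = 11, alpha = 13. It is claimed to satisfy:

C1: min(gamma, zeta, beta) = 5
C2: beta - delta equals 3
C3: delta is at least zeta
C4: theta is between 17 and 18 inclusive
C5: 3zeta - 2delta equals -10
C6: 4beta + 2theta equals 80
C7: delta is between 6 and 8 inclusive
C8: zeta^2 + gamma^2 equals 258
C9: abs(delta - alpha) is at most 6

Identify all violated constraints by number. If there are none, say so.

C1: min(16, 2, 11) = 2, not 5 — fails.
C2: beta - delta = 11 - 8 = 3 — holds.
C3: delta = 8, zeta = 2; 8 ≥ 2 — holds.
C4: theta = 18 lies in [17, 18] — holds.
C5: 3zeta - 2delta = 3(2) - 2(8) = -10 — holds.
C6: 4beta + 2theta = 4(11) + 2(18) = 80 — holds.
C7: delta = 8 lies in [6, 8] — holds.
C8: zeta^2 + gamma^2 = 2^2 + 16^2 = 4 + 256 = 260, not 258 — fails.
C9: abs(8 - 13) = 5; 5 ≤ 6 — holds.

No — constraints 1, 8 are not satisfied.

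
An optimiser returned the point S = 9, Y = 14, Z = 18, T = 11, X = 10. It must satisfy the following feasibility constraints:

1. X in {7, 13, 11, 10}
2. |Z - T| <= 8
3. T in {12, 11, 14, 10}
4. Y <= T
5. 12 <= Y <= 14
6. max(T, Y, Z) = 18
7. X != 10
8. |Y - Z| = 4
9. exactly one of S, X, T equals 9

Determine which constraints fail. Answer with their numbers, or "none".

1. X = 10 is in {7, 13, 11, 10}  ✔
2. |18 - 11| = 7; 7 ≤ 8  ✔
3. T = 11 is in {12, 11, 14, 10}  ✔
4. Y = 14, T = 11; 14 > 11 (want ≤)  ✘
5. Y = 14 lies in [12, 14]  ✔
6. max(11, 14, 18) = 18  ✔
7. X = 10, but 10 is required to differ  ✘
8. |14 - 18| = 4  ✔
9. S=9, X=10, T=11; 1 of them equals 9  ✔

Constraints 4 and 7 are violated.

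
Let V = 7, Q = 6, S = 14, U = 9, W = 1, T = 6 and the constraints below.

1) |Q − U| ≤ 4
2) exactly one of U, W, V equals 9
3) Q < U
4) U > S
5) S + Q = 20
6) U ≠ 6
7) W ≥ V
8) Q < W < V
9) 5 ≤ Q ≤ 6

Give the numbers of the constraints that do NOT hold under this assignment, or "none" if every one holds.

Constraints 4, 7, and 8 do not hold.

1) |6 − 9| = 3; 3 ≤ 4  ✓
2) U=9, W=1, V=7; 1 of them equals 9  ✓
3) Q = 6, U = 9; 6 < 9  ✓
4) U = 9, S = 14; 9 ≤ 14 (want >)  ✗
5) S + Q = 14 + 6 = 20  ✓
6) U = 9, and 9 ≠ 6  ✓
7) W = 1, V = 7; 1 < 7 (want ≥)  ✗
8) values 6, 1, 7; Q = 6 is not < W = 1  ✗
9) Q = 6 lies in [5, 6]  ✓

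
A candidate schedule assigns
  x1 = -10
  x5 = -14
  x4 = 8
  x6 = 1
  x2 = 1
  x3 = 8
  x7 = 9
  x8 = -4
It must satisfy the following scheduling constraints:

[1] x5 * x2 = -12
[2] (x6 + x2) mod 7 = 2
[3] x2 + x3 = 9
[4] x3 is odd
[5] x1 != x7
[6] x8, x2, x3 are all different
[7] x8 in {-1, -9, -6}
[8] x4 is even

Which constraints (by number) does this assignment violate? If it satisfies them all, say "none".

[1] x5 * x2 = -14 * 1 = -14, not -12  false
[2] x6 + x2 = 2; 2 mod 7 = 2  true
[3] x2 + x3 = 1 + 8 = 9  true
[4] x3 = 8 is even  false
[5] x1 = -10, x7 = 9; distinct  true
[6] values -4, 1, 8 are pairwise distinct  true
[7] x8 = -4 is not in {-1, -9, -6}  false
[8] x4 = 8 is even  true

Constraints 1, 4, 7 do not hold.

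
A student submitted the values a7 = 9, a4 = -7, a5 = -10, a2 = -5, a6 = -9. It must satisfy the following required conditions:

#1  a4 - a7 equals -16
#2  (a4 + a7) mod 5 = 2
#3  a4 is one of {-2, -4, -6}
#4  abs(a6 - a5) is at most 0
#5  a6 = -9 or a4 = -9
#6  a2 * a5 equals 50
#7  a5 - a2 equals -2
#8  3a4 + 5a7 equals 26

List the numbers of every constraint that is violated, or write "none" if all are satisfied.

#1 a4 - a7 = -7 - 9 = -16 — satisfied.
#2 a4 + a7 = 2; 2 mod 5 = 2 — satisfied.
#3 a4 = -7 is not in {-2, -4, -6} — violated.
#4 abs(-9 - (-10)) = 1; 1 > 0, exceeds bound 0 — violated.
#5 a6 = -9 = -9 (first disjunct) — satisfied.
#6 a2 * a5 = -5 * (-10) = 50 — satisfied.
#7 a5 - a2 = -10 - (-5) = -5, not -2 — violated.
#8 3a4 + 5a7 = 3(-7) + 5(9) = 24, not 26 — violated.

Violated: 3, 4, 7, 8.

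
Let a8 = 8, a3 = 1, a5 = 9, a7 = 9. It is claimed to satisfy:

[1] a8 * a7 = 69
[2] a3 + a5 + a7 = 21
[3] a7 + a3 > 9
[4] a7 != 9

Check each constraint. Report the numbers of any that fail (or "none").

Constraints 1, 2, 4 do not hold.

[1] a8 * a7 = 8 * 9 = 72, not 69 — fails.
[2] a3 + a5 + a7 = 1 + 9 + 9 = 19, not 21 — fails.
[3] a7 + a3 = 9 + 1 = 10; 10 > 9 — holds.
[4] a7 = 9, but 9 is required to differ — fails.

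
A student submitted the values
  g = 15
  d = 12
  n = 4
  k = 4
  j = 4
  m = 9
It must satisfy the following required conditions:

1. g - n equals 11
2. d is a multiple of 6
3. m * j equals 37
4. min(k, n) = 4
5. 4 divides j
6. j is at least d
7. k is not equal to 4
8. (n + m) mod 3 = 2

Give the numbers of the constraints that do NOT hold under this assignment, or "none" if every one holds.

1. g - n = 15 - 4 = 11  OK
2. 12 / 6 = 2, so 6 divides 12  OK
3. m * j = 9 * 4 = 36, not 37  FAIL
4. min(4, 4) = 4  OK
5. 4 / 4 = 1, so 4 divides 4  OK
6. j = 4, d = 12; 4 < 12 (want ≥)  FAIL
7. k = 4, but 4 is required to differ  FAIL
8. n + m = 13; 13 mod 3 = 1, not 2  FAIL

No — constraints 3, 6, 7, and 8 are not satisfied.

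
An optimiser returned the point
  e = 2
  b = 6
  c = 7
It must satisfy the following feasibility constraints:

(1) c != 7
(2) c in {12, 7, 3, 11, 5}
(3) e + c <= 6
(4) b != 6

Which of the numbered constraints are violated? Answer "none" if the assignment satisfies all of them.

The assignment fails constraints 1, 3, and 4.

(1) c = 7, but 7 is required to differ  no
(2) c = 7 is in {12, 7, 3, 11, 5}  yes
(3) e + c = 2 + 7 = 9; 9 > 6, bound 6 not met  no
(4) b = 6, but 6 is required to differ  no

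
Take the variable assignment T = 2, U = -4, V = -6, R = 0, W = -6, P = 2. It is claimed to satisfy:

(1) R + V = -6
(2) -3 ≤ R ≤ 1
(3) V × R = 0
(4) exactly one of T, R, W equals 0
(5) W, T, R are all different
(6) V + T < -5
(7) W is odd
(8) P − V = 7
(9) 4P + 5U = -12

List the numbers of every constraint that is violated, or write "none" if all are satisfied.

(1) R + V = 0 + (-6) = -6 — holds.
(2) R = 0 lies in [-3, 1] — holds.
(3) V × R = -6 × 0 = 0 — holds.
(4) T=2, R=0, W=-6; 1 of them equals 0 — holds.
(5) values -6, 2, 0 are pairwise distinct — holds.
(6) V + T = -6 + 2 = -4; -4 ≥ -5, bound -5 not met — does not hold.
(7) W = -6 is even — does not hold.
(8) P − V = 2 − (-6) = 8, not 7 — does not hold.
(9) 4P + 5U = 4(2) + 5(-4) = -12 — holds.

The assignment fails constraints 6, 7, 8.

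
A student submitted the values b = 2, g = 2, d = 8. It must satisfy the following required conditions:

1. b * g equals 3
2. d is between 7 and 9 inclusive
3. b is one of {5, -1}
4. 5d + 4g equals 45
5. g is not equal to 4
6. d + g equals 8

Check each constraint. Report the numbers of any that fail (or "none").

No — constraints 1, 3, 4, 6 are not satisfied.

1. b * g = 2 * 2 = 4, not 3 — fails.
2. d = 8 lies in [7, 9] — holds.
3. b = 2 is not in {5, -1} — fails.
4. 5d + 4g = 5(8) + 4(2) = 48, not 45 — fails.
5. g = 2, and 2 ≠ 4 — holds.
6. d + g = 8 + 2 = 10, not 8 — fails.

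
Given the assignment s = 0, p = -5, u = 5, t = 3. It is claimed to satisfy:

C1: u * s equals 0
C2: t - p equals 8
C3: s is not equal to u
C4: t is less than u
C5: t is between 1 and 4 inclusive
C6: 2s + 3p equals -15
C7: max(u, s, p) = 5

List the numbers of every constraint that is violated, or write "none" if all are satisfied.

C1: u * s = 5 * 0 = 0 — holds.
C2: t - p = 3 - (-5) = 8 — holds.
C3: s = 0, u = 5; distinct — holds.
C4: t = 3, u = 5; 3 < 5 — holds.
C5: t = 3 lies in [1, 4] — holds.
C6: 2s + 3p = 2(0) + 3(-5) = -15 — holds.
C7: max(5, 0, -5) = 5 — holds.

The assignment satisfies every constraint.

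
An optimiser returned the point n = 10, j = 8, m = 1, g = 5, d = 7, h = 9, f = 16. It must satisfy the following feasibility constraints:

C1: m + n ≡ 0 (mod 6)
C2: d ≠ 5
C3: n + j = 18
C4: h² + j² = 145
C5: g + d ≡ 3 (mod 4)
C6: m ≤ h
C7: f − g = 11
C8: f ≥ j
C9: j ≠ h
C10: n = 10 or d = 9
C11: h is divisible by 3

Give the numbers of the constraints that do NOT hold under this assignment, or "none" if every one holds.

C1: m + n = 11; 11 mod 6 = 5, not 0  no
C2: d = 7, and 7 ≠ 5  yes
C3: n + j = 10 + 8 = 18  yes
C4: h² + j² = 9² + 8² = 81 + 64 = 145  yes
C5: g + d = 12; 12 mod 4 = 0, not 3  no
C6: m = 1, h = 9; 1 ≤ 9  yes
C7: f − g = 16 − 5 = 11  yes
C8: f = 16, j = 8; 16 ≥ 8  yes
C9: j = 8, h = 9; distinct  yes
C10: n = 10 = 10 (first disjunct)  yes
C11: 9 / 3 = 3, so 3 divides 9  yes

Constraints 1, 5 do not hold.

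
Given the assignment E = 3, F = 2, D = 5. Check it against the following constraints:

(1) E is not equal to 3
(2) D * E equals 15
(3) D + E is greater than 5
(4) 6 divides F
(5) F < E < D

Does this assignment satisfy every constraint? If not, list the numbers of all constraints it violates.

No — constraints 1 and 4 are not satisfied.

(1) E = 3, but 3 is required to differ — violated.
(2) D * E = 5 * 3 = 15 — OK.
(3) D + E = 5 + 3 = 8; 8 > 5 — OK.
(4) 2 = 6*0 + 2, so 6 does not divide 2 — violated.
(5) values 2 < 3 < 5 — OK.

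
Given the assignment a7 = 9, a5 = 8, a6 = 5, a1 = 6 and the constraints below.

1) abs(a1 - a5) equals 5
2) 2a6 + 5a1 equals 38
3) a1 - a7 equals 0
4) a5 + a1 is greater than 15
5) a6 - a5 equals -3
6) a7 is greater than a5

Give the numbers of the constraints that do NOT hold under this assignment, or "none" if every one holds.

Constraints 1, 2, 3, and 4 do not hold.

1) abs(6 - 8) = 2, not 5 — violated.
2) 2a6 + 5a1 = 2(5) + 5(6) = 40, not 38 — violated.
3) a1 - a7 = 6 - 9 = -3, not 0 — violated.
4) a5 + a1 = 8 + 6 = 14; 14 ≤ 15, bound 15 not met — violated.
5) a6 - a5 = 5 - 8 = -3 — satisfied.
6) a7 = 9, a5 = 8; 9 > 8 — satisfied.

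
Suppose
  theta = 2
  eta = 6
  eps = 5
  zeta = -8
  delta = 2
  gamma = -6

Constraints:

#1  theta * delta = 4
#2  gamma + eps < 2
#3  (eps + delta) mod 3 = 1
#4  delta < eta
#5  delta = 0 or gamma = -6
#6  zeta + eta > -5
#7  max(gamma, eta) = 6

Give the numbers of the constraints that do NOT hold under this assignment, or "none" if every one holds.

#1 theta * delta = 2 * 2 = 4  yes
#2 gamma + eps = -6 + 5 = -1; -1 < 2  yes
#3 eps + delta = 7; 7 mod 3 = 1  yes
#4 delta = 2, eta = 6; 2 < 6  yes
#5 delta = 2 ≠ 0, but gamma = -6 = -6 (second disjunct)  yes
#6 zeta + eta = -8 + 6 = -2; -2 > -5  yes
#7 max(-6, 6) = 6  yes

All constraints are satisfied.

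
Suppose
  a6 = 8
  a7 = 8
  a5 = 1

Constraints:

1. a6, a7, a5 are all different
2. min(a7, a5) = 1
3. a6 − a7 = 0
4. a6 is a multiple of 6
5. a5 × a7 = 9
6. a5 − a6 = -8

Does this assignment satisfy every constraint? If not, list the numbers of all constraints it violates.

1. a6 = a7 = 8, not all different — violated.
2. min(8, 1) = 1 — OK.
3. a6 − a7 = 8 − 8 = 0 — OK.
4. 8 = 6×1 + 2, so 6 does not divide 8 — violated.
5. a5 × a7 = 1 × 8 = 8, not 9 — violated.
6. a5 − a6 = 1 − 8 = -7, not -8 — violated.

No — constraints 1, 4, 5, 6 are not satisfied.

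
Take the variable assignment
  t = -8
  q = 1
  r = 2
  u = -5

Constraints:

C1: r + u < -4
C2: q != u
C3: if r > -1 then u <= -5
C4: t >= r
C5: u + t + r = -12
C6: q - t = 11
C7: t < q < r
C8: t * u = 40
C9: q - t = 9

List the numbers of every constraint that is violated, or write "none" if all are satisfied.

C1: r + u = 2 + (-5) = -3; -3 ≥ -4, bound -4 not met — does not hold.
C2: q = 1, u = -5; distinct — holds.
C3: r = 2 > -1, so we need u ≤ -5; u = -5 ≤ -5 — holds.
C4: t = -8, r = 2; -8 < 2 (want ≥) — does not hold.
C5: u + t + r = -5 + (-8) + 2 = -11, not -12 — does not hold.
C6: q - t = 1 - (-8) = 9, not 11 — does not hold.
C7: values -8 < 1 < 2 — holds.
C8: t * u = -8 * (-5) = 40 — holds.
C9: q - t = 1 - (-8) = 9 — holds.

Constraints 1, 4, 5, and 6 do not hold.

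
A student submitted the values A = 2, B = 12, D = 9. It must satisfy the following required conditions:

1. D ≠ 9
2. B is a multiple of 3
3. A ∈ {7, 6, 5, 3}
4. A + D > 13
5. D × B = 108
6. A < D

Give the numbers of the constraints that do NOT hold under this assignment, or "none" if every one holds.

No — constraints 1, 3, 4 are not satisfied.

1. D = 9, but 9 is required to differ — violated.
2. 12 / 3 = 4, so 3 divides 12 — satisfied.
3. A = 2 is not in {7, 6, 5, 3} — violated.
4. A + D = 2 + 9 = 11; 11 ≤ 13, bound 13 not met — violated.
5. D × B = 9 × 12 = 108 — satisfied.
6. A = 2, D = 9; 2 < 9 — satisfied.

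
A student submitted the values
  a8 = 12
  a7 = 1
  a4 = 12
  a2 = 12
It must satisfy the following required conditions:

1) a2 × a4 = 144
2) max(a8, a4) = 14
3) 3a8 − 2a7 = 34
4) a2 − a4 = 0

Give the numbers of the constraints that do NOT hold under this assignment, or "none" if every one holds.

1) a2 × a4 = 12 × 12 = 144 — satisfied.
2) max(12, 12) = 12, not 14 — violated.
3) 3a8 − 2a7 = 3(12) − 2(1) = 34 — satisfied.
4) a2 − a4 = 12 − 12 = 0 — satisfied.

Constraint 2 is violated.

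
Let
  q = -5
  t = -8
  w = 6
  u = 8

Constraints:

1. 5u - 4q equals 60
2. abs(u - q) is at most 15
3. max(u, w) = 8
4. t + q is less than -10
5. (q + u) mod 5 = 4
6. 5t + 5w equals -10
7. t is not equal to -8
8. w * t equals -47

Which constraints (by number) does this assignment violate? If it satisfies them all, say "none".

Constraints 5, 7, and 8 are violated.

1. 5u - 4q = 5(8) - 4(-5) = 60 — holds.
2. abs(8 - (-5)) = 13; 13 ≤ 15 — holds.
3. max(8, 6) = 8 — holds.
4. t + q = -8 + (-5) = -13; -13 < -10 — holds.
5. q + u = 3; 3 mod 5 = 3, not 4 — does not hold.
6. 5t + 5w = 5(-8) + 5(6) = -10 — holds.
7. t = -8, but -8 is required to differ — does not hold.
8. w * t = 6 * (-8) = -48, not -47 — does not hold.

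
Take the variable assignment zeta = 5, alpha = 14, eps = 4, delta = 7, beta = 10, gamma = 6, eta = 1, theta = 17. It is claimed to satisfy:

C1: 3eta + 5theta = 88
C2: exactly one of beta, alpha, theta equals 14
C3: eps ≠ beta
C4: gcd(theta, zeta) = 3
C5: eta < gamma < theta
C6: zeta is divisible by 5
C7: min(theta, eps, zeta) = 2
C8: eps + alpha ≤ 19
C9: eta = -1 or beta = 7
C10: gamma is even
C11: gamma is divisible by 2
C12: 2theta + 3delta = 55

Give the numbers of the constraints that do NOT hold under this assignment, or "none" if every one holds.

C1: 3eta + 5theta = 3(1) + 5(17) = 88  OK
C2: beta=10, alpha=14, theta=17; 1 of them equals 14  OK
C3: eps = 4, beta = 10; distinct  OK
C4: gcd(17, 5) = 1, not 3  FAIL
C5: values 1 < 6 < 17  OK
C6: 5 / 5 = 1, so 5 divides 5  OK
C7: min(17, 4, 5) = 4, not 2  FAIL
C8: eps + alpha = 4 + 14 = 18; 18 ≤ 19  OK
C9: eta = 1 ≠ -1 and beta = 10 ≠ 7; both disjuncts false  FAIL
C10: gamma = 6 is even  OK
C11: 6 / 2 = 3, so 2 divides 6  OK
C12: 2theta + 3delta = 2(17) + 3(7) = 55  OK

Constraints 4, 7, and 9 do not hold.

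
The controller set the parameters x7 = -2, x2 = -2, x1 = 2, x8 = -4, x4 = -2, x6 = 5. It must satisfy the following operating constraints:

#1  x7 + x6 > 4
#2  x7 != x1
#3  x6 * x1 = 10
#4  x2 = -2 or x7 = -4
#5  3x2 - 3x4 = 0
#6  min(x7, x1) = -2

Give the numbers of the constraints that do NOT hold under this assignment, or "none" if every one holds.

Violated: 1.

#1 x7 + x6 = -2 + 5 = 3; 3 ≤ 4, bound 4 not met — does not hold.
#2 x7 = -2, x1 = 2; distinct — holds.
#3 x6 * x1 = 5 * 2 = 10 — holds.
#4 x2 = -2 = -2 (first disjunct) — holds.
#5 3x2 - 3x4 = 3(-2) - 3(-2) = 0 — holds.
#6 min(-2, 2) = -2 — holds.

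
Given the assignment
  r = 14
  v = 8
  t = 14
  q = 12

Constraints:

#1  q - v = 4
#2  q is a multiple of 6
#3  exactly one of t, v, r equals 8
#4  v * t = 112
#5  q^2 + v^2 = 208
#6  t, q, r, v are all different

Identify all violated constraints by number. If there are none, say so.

Violated: 6.

#1 q - v = 12 - 8 = 4  holds
#2 12 / 6 = 2, so 6 divides 12  holds
#3 t=14, v=8, r=14; 1 of them equals 8  holds
#4 v * t = 8 * 14 = 112  holds
#5 q^2 + v^2 = 12^2 + 8^2 = 144 + 64 = 208  holds
#6 t = r = 14, not all different  fails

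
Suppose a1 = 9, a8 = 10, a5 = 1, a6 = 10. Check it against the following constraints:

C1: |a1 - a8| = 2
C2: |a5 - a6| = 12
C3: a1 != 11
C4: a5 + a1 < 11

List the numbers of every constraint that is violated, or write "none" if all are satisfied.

Constraints 1, 2 are violated.

C1: |9 - 10| = 1, not 2 — fails.
C2: |1 - 10| = 9, not 12 — fails.
C3: a1 = 9, and 9 ≠ 11 — holds.
C4: a5 + a1 = 1 + 9 = 10; 10 < 11 — holds.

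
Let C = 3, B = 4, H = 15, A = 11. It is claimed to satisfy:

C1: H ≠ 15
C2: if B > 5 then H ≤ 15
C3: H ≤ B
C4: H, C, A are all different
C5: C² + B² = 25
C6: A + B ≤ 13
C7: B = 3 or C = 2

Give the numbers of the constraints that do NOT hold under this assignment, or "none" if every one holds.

Constraints 1, 3, 6, 7 are violated.

C1: H = 15, but 15 is required to differ — violated.
C2: B = 4, not > 5; antecedent false, conditional vacuously true — satisfied.
C3: H = 15, B = 4; 15 > 4 (want ≤) — violated.
C4: values 15, 3, 11 are pairwise distinct — satisfied.
C5: C² + B² = 3² + 4² = 9 + 16 = 25 — satisfied.
C6: A + B = 11 + 4 = 15; 15 > 13, bound 13 not met — violated.
C7: B = 4 ≠ 3 and C = 3 ≠ 2; both disjuncts false — violated.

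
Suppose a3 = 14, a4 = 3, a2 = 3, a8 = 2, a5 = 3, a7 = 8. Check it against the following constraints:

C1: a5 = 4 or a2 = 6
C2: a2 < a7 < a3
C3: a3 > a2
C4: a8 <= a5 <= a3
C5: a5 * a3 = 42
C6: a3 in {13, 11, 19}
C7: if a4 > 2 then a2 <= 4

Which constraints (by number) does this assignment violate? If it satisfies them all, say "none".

Constraints 1 and 6 do not hold.

C1: a5 = 3 ≠ 4 and a2 = 3 ≠ 6; both disjuncts false  ✘
C2: values 3 < 8 < 14  ✔
C3: a3 = 14, a2 = 3; 14 > 3  ✔
C4: values 2 <= 3 <= 14  ✔
C5: a5 * a3 = 3 * 14 = 42  ✔
C6: a3 = 14 is not in {13, 11, 19}  ✘
C7: a4 = 3 > 2, so we need a2 ≤ 4; a2 = 3 ≤ 4  ✔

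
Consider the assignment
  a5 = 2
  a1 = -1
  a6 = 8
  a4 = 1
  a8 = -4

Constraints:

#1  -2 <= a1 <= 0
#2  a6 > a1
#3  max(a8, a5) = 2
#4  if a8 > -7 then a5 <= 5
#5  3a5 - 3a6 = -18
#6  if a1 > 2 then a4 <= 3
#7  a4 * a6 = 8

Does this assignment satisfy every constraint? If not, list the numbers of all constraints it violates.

#1 a1 = -1 lies in [-2, 0]  true
#2 a6 = 8, a1 = -1; 8 > -1  true
#3 max(-4, 2) = 2  true
#4 a8 = -4 > -7, so we need a5 ≤ 5; a5 = 2 ≤ 5  true
#5 3a5 - 3a6 = 3(2) - 3(8) = -18  true
#6 a1 = -1, not > 2; antecedent false, conditional vacuously true  true
#7 a4 * a6 = 1 * 8 = 8  true

All constraints are satisfied.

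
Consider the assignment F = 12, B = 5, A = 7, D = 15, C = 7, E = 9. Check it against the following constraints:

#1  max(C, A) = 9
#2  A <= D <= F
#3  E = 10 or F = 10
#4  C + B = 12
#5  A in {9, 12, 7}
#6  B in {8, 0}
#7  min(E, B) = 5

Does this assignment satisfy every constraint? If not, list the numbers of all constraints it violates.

Constraints 1, 2, 3, and 6 do not hold.

#1 max(7, 7) = 7, not 9 — violated.
#2 values 7, 15, 12; D = 15 is not <= F = 12 — violated.
#3 E = 9 ≠ 10 and F = 12 ≠ 10; both disjuncts false — violated.
#4 C + B = 7 + 5 = 12 — satisfied.
#5 A = 7 is in {9, 12, 7} — satisfied.
#6 B = 5 is not in {8, 0} — violated.
#7 min(9, 5) = 5 — satisfied.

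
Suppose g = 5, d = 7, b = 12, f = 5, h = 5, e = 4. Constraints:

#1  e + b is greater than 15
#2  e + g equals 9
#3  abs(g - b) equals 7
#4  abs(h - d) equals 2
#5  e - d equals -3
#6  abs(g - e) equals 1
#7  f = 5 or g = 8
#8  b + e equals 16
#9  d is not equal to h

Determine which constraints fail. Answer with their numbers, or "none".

#1 e + b = 4 + 12 = 16; 16 > 15  ✔
#2 e + g = 4 + 5 = 9  ✔
#3 abs(5 - 12) = 7  ✔
#4 abs(5 - 7) = 2  ✔
#5 e - d = 4 - 7 = -3  ✔
#6 abs(5 - 4) = 1  ✔
#7 f = 5 = 5 (first disjunct)  ✔
#8 b + e = 12 + 4 = 16  ✔
#9 d = 7, h = 5; distinct  ✔

The assignment satisfies every constraint.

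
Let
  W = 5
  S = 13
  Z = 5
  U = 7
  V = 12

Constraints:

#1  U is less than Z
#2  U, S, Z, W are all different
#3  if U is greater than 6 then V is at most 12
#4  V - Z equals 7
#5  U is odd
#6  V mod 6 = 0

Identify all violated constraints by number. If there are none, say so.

#1 U = 7, Z = 5; 7 ≥ 5 (want <)  fails
#2 Z = W = 5, not all different  fails
#3 U = 7 > 6, so we need V ≤ 12; V = 12 ≤ 12  holds
#4 V - Z = 12 - 5 = 7  holds
#5 U = 7 is odd  holds
#6 12 mod 6 = 0  holds

Constraints 1, 2 are violated.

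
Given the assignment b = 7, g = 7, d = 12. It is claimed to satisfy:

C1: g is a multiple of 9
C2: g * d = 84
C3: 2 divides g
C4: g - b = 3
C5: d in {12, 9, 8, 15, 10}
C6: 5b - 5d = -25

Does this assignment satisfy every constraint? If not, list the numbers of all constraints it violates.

C1: 7 = 9*0 + 7, so 9 does not divide 7 — fails.
C2: g * d = 7 * 12 = 84 — holds.
C3: 7 = 2*3 + 1, so 2 does not divide 7 — fails.
C4: g - b = 7 - 7 = 0, not 3 — fails.
C5: d = 12 is in {12, 9, 8, 15, 10} — holds.
C6: 5b - 5d = 5(7) - 5(12) = -25 — holds.

Constraints 1, 3, and 4 are violated.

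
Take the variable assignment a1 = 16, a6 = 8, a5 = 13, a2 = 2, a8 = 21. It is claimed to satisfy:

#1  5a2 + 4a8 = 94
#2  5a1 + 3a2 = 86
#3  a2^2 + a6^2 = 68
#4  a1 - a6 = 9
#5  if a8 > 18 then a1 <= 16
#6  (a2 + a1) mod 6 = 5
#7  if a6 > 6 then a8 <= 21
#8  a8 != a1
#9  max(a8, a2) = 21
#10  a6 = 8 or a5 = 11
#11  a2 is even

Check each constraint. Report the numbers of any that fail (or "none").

No — constraints 4 and 6 are not satisfied.

#1 5a2 + 4a8 = 5(2) + 4(21) = 94  ✓
#2 5a1 + 3a2 = 5(16) + 3(2) = 86  ✓
#3 a2^2 + a6^2 = 2^2 + 8^2 = 4 + 64 = 68  ✓
#4 a1 - a6 = 16 - 8 = 8, not 9  ✗
#5 a8 = 21 > 18, so we need a1 ≤ 16; a1 = 16 ≤ 16  ✓
#6 a2 + a1 = 18; 18 mod 6 = 0, not 5  ✗
#7 a6 = 8 > 6, so we need a8 ≤ 21; a8 = 21 ≤ 21  ✓
#8 a8 = 21, a1 = 16; distinct  ✓
#9 max(21, 2) = 21  ✓
#10 a6 = 8 = 8 (first disjunct)  ✓
#11 a2 = 2 is even  ✓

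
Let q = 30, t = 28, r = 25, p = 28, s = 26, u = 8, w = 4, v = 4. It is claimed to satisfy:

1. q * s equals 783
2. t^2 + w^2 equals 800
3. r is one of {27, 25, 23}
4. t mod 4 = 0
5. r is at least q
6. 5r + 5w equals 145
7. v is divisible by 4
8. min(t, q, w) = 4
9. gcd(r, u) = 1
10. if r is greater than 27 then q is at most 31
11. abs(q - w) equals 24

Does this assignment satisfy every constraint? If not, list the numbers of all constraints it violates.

1. q * s = 30 * 26 = 780, not 783  false
2. t^2 + w^2 = 28^2 + 4^2 = 784 + 16 = 800  true
3. r = 25 is in {27, 25, 23}  true
4. 28 mod 4 = 0  true
5. r = 25, q = 30; 25 < 30 (want ≥)  false
6. 5r + 5w = 5(25) + 5(4) = 145  true
7. 4 / 4 = 1, so 4 divides 4  true
8. min(28, 30, 4) = 4  true
9. gcd(25, 8) = 1  true
10. r = 25, not > 27; antecedent false, conditional vacuously true  true
11. abs(30 - 4) = 26, not 24  false

Constraints 1, 5, 11 do not hold.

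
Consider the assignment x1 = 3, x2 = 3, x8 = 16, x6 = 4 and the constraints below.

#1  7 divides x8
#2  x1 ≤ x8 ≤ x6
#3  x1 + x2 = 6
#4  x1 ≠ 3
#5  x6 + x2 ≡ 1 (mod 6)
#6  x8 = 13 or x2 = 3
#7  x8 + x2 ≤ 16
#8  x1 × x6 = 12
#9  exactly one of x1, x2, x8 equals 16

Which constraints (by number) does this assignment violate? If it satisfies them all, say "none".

#1 16 = 7×2 + 2, so 7 does not divide 16  false
#2 values 3, 16, 4; x8 = 16 is not ≤ x6 = 4  false
#3 x1 + x2 = 3 + 3 = 6  true
#4 x1 = 3, but 3 is required to differ  false
#5 x6 + x2 = 7; 7 mod 6 = 1  true
#6 x8 = 16 ≠ 13, but x2 = 3 = 3 (second disjunct)  true
#7 x8 + x2 = 16 + 3 = 19; 19 > 16, bound 16 not met  false
#8 x1 × x6 = 3 × 4 = 12  true
#9 x1=3, x2=3, x8=16; 1 of them equals 16  true

Violated: 1, 2, 4, and 7.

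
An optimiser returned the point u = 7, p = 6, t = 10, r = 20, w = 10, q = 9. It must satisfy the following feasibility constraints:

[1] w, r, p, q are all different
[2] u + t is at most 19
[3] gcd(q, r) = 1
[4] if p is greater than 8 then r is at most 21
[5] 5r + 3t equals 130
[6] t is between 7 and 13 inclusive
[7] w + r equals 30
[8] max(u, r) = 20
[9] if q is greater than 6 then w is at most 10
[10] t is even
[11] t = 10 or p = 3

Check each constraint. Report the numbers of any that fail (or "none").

None — every constraint holds.

[1] values 10, 20, 6, 9 are pairwise distinct  holds
[2] u + t = 7 + 10 = 17; 17 ≤ 19  holds
[3] gcd(9, 20) = 1  holds
[4] p = 6, not > 8; antecedent false, conditional vacuously true  holds
[5] 5r + 3t = 5(20) + 3(10) = 130  holds
[6] t = 10 lies in [7, 13]  holds
[7] w + r = 10 + 20 = 30  holds
[8] max(7, 20) = 20  holds
[9] q = 9 > 6, so we need w ≤ 10; w = 10 ≤ 10  holds
[10] t = 10 is even  holds
[11] t = 10 = 10 (first disjunct)  holds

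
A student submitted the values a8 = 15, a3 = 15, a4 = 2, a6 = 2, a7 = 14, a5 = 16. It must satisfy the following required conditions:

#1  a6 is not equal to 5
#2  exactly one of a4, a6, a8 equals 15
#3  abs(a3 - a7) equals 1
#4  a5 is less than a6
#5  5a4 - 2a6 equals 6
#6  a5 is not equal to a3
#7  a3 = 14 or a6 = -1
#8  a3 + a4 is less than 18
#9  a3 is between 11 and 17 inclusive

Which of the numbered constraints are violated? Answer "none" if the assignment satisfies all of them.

The assignment fails constraints 4 and 7.

#1 a6 = 2, and 2 ≠ 5  true
#2 a4=2, a6=2, a8=15; 1 of them equals 15  true
#3 abs(15 - 14) = 1  true
#4 a5 = 16, a6 = 2; 16 ≥ 2 (want <)  false
#5 5a4 - 2a6 = 5(2) - 2(2) = 6  true
#6 a5 = 16, a3 = 15; distinct  true
#7 a3 = 15 ≠ 14 and a6 = 2 ≠ -1; both disjuncts false  false
#8 a3 + a4 = 15 + 2 = 17; 17 < 18  true
#9 a3 = 15 lies in [11, 17]  true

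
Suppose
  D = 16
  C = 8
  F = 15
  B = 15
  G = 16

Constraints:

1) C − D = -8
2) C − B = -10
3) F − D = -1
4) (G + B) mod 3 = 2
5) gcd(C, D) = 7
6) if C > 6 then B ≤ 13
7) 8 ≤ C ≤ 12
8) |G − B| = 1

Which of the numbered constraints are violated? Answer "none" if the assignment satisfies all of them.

1) C − D = 8 − 16 = -8 — OK.
2) C − B = 8 − 15 = -7, not -10 — violated.
3) F − D = 15 − 16 = -1 — OK.
4) G + B = 31; 31 mod 3 = 1, not 2 — violated.
5) gcd(8, 16) = 8, not 7 — violated.
6) C = 8 > 6, so we need B ≤ 13; but B = 15 > 13 — violated.
7) C = 8 lies in [8, 12] — OK.
8) |16 − 15| = 1 — OK.

No — constraints 2, 4, 5, and 6 are not satisfied.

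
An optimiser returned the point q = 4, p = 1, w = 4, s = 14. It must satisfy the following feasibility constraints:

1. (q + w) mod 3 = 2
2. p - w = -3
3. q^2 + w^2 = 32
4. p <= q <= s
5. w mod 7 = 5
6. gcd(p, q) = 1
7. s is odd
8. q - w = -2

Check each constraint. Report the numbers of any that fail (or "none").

1. q + w = 8; 8 mod 3 = 2 — satisfied.
2. p - w = 1 - 4 = -3 — satisfied.
3. q^2 + w^2 = 4^2 + 4^2 = 16 + 16 = 32 — satisfied.
4. values 1 <= 4 <= 14 — satisfied.
5. 4 mod 7 = 4, not 5 — violated.
6. gcd(1, 4) = 1 — satisfied.
7. s = 14 is even — violated.
8. q - w = 4 - 4 = 0, not -2 — violated.

Constraints 5, 7, and 8 are violated.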